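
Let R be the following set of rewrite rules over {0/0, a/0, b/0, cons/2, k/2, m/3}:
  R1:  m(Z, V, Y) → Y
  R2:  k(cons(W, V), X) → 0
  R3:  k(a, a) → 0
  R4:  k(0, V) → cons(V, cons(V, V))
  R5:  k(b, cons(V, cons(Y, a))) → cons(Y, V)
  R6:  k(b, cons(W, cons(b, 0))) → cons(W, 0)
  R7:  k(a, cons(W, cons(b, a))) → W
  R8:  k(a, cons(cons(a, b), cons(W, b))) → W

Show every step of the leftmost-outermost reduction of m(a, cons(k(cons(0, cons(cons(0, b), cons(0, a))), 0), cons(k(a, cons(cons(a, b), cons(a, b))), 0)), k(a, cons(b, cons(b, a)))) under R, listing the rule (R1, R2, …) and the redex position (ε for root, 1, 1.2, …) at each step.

b

1. m(a, cons(k(cons(0, cons(cons(0, b), cons(0, a))), 0), cons(k(a, cons(cons(a, b), cons(a, b))), 0)), k(a, cons(b, cons(b, a))))  →  k(a, cons(b, cons(b, a)))   [R1 at ε]
2. k(a, cons(b, cons(b, a)))  →  b   [R7 at ε]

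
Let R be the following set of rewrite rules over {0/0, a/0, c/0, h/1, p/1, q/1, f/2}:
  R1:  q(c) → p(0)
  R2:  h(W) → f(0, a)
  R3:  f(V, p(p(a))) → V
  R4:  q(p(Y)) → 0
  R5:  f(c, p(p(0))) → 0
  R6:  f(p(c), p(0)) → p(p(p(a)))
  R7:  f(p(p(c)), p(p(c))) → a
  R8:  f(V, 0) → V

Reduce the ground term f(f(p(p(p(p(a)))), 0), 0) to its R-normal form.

1. f(f(p(p(p(p(a)))), 0), 0)  →  f(p(p(p(p(a)))), 0)   [R8 at ε]
2. f(p(p(p(p(a)))), 0)  →  p(p(p(p(a))))   [R8 at ε]

p(p(p(p(a))))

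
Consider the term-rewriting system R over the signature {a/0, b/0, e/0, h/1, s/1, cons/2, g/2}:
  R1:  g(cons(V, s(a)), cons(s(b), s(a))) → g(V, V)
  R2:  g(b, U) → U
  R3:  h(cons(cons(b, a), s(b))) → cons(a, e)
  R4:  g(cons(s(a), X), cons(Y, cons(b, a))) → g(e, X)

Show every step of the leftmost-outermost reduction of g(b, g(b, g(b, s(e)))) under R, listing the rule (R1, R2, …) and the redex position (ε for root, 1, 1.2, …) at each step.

s(e)

1. g(b, g(b, g(b, s(e))))  →  g(b, g(b, s(e)))   [R2 at ε]
2. g(b, g(b, s(e)))  →  g(b, s(e))   [R2 at ε]
3. g(b, s(e))  →  s(e)   [R2 at ε]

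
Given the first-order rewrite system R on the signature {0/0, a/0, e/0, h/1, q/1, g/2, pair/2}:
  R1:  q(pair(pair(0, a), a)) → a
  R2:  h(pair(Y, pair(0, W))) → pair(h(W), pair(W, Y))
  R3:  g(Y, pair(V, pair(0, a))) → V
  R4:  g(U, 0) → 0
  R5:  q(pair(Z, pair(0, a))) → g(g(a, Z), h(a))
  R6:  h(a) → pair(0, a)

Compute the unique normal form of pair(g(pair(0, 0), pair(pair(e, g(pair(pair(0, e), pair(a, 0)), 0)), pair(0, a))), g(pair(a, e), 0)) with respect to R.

1. pair(g(pair(0, 0), pair(pair(e, g(pair(pair(0, e), pair(a, 0)), 0)), pair(0, a))), g(pair(a, e), 0))  →  pair(pair(e, g(pair(pair(0, e), pair(a, 0)), 0)), g(pair(a, e), 0))   [R3 at 1]
2. pair(pair(e, g(pair(pair(0, e), pair(a, 0)), 0)), g(pair(a, e), 0))  →  pair(pair(e, 0), g(pair(a, e), 0))   [R4 at 1.2]
3. pair(pair(e, 0), g(pair(a, e), 0))  →  pair(pair(e, 0), 0)   [R4 at 2]

pair(pair(e, 0), 0)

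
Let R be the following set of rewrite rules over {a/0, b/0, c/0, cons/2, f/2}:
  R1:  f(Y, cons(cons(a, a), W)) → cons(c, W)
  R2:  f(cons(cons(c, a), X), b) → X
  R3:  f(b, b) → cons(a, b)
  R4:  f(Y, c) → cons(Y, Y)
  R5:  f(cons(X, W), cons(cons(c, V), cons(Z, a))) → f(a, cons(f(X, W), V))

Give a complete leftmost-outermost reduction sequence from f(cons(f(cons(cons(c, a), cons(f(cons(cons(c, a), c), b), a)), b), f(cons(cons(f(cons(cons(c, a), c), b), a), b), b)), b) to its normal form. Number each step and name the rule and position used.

b

1. f(cons(f(cons(cons(c, a), cons(f(cons(cons(c, a), c), b), a)), b), f(cons(cons(f(cons(cons(c, a), c), b), a), b), b)), b)  →  f(cons(cons(f(cons(cons(c, a), c), b), a), f(cons(cons(f(cons(cons(c, a), c), b), a), b), b)), b)   [R2 at 1.1]
2. f(cons(cons(f(cons(cons(c, a), c), b), a), f(cons(cons(f(cons(cons(c, a), c), b), a), b), b)), b)  →  f(cons(cons(c, a), f(cons(cons(f(cons(cons(c, a), c), b), a), b), b)), b)   [R2 at 1.1.1]
3. f(cons(cons(c, a), f(cons(cons(f(cons(cons(c, a), c), b), a), b), b)), b)  →  f(cons(cons(f(cons(cons(c, a), c), b), a), b), b)   [R2 at ε]
4. f(cons(cons(f(cons(cons(c, a), c), b), a), b), b)  →  f(cons(cons(c, a), b), b)   [R2 at 1.1.1]
5. f(cons(cons(c, a), b), b)  →  b   [R2 at ε]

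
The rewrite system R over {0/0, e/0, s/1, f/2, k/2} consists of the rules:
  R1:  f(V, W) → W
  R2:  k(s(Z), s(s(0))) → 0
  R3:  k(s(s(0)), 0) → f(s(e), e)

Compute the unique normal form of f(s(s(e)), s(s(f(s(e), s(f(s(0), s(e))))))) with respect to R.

1. f(s(s(e)), s(s(f(s(e), s(f(s(0), s(e)))))))  →  s(s(f(s(e), s(f(s(0), s(e))))))   [R1 at ε]
2. s(s(f(s(e), s(f(s(0), s(e))))))  →  s(s(s(f(s(0), s(e)))))   [R1 at 1.1]
3. s(s(s(f(s(0), s(e)))))  →  s(s(s(s(e))))   [R1 at 1.1.1]

s(s(s(s(e))))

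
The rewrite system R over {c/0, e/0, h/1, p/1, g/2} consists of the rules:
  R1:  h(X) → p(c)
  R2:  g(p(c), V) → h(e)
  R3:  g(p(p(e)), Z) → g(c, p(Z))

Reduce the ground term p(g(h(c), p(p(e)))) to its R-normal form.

1. p(g(h(c), p(p(e))))  →  p(g(p(c), p(p(e))))   [R1 at 1.1]
2. p(g(p(c), p(p(e))))  →  p(h(e))   [R2 at 1]
3. p(h(e))  →  p(p(c))   [R1 at 1]

p(p(c))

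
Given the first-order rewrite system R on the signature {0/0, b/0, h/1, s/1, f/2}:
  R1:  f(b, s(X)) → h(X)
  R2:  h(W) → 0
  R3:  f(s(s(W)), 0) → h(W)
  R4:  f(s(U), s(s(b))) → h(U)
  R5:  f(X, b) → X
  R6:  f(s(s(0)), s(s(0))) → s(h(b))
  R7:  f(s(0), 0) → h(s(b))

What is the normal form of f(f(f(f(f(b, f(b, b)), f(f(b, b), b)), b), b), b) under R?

1. f(f(f(f(f(b, f(b, b)), f(f(b, b), b)), b), b), b)  →  f(f(f(f(b, f(b, b)), f(f(b, b), b)), b), b)   [R5 at ε]
2. f(f(f(f(b, f(b, b)), f(f(b, b), b)), b), b)  →  f(f(f(b, f(b, b)), f(f(b, b), b)), b)   [R5 at ε]
3. f(f(f(b, f(b, b)), f(f(b, b), b)), b)  →  f(f(b, f(b, b)), f(f(b, b), b))   [R5 at ε]
4. f(f(b, f(b, b)), f(f(b, b), b))  →  f(f(b, b), f(f(b, b), b))   [R5 at 1.2]
5. f(f(b, b), f(f(b, b), b))  →  f(b, f(f(b, b), b))   [R5 at 1]
6. f(b, f(f(b, b), b))  →  f(b, f(b, b))   [R5 at 2]
7. f(b, f(b, b))  →  f(b, b)   [R5 at 2]
8. f(b, b)  →  b   [R5 at ε]

b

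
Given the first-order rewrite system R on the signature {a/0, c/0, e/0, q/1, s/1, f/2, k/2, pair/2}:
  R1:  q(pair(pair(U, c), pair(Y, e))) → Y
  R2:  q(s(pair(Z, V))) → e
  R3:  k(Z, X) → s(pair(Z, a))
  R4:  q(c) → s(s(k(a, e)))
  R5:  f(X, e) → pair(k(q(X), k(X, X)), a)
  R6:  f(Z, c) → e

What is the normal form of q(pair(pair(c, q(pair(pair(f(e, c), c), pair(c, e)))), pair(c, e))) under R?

1. q(pair(pair(c, q(pair(pair(f(e, c), c), pair(c, e)))), pair(c, e)))  →  q(pair(pair(c, c), pair(c, e)))   [R1 at 1.1.2]
2. q(pair(pair(c, c), pair(c, e)))  →  c   [R1 at ε]

c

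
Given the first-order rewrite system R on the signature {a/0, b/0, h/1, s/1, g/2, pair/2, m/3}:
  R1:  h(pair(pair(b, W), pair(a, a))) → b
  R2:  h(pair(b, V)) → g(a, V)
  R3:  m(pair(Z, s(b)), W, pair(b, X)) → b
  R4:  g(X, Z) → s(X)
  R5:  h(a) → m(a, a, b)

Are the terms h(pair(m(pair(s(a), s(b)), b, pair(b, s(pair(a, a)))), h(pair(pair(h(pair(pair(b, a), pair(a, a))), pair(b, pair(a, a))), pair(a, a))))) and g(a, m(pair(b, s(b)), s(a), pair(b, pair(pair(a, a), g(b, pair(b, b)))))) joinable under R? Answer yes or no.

Reduce t₁ = h(pair(m(pair(s(a), s(b)), b, pair(b, s(pair(a, a)))), h(pair(pair(h(pair(pair(b, a), pair(a, a))), pair(b, pair(a, a))), pair(a, a))))):
1. h(pair(m(pair(s(a), s(b)), b, pair(b, s(pair(a, a)))), h(pair(pair(h(pair(pair(b, a), pair(a, a))), pair(b, pair(a, a))), pair(a, a)))))  →  h(pair(b, h(pair(pair(h(pair(pair(b, a), pair(a, a))), pair(b, pair(a, a))), pair(a, a)))))   [R3 at 1.1]
2. h(pair(b, h(pair(pair(h(pair(pair(b, a), pair(a, a))), pair(b, pair(a, a))), pair(a, a)))))  →  g(a, h(pair(pair(h(pair(pair(b, a), pair(a, a))), pair(b, pair(a, a))), pair(a, a))))   [R2 at ε]
3. g(a, h(pair(pair(h(pair(pair(b, a), pair(a, a))), pair(b, pair(a, a))), pair(a, a))))  →  s(a)   [R4 at ε]

Reduce t₂ = g(a, m(pair(b, s(b)), s(a), pair(b, pair(pair(a, a), g(b, pair(b, b)))))):
1. g(a, m(pair(b, s(b)), s(a), pair(b, pair(pair(a, a), g(b, pair(b, b))))))  →  s(a)   [R4 at ε]

yes — NF(t₁) = s(a), NF(t₂) = s(a)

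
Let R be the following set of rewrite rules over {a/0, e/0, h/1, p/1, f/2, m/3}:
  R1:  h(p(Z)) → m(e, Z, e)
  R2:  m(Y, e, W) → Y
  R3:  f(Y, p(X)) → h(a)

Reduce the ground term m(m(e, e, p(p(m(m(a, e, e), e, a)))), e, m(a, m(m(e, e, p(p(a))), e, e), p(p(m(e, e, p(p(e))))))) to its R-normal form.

1. m(m(e, e, p(p(m(m(a, e, e), e, a)))), e, m(a, m(m(e, e, p(p(a))), e, e), p(p(m(e, e, p(p(e)))))))  →  m(e, e, p(p(m(m(a, e, e), e, a))))   [R2 at ε]
2. m(e, e, p(p(m(m(a, e, e), e, a))))  →  e   [R2 at ε]

e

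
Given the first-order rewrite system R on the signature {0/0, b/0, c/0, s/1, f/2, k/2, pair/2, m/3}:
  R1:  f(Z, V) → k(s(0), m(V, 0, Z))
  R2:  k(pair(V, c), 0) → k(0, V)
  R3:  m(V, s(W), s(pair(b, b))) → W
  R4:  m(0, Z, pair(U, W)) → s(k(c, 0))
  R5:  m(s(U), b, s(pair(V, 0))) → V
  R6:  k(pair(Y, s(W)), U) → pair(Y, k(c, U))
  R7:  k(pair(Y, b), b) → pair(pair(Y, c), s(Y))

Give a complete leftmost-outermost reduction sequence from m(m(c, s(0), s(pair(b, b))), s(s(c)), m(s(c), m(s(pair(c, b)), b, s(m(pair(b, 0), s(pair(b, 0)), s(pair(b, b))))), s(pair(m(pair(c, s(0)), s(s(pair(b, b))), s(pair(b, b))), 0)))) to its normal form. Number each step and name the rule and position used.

1. m(m(c, s(0), s(pair(b, b))), s(s(c)), m(s(c), m(s(pair(c, b)), b, s(m(pair(b, 0), s(pair(b, 0)), s(pair(b, b))))), s(pair(m(pair(c, s(0)), s(s(pair(b, b))), s(pair(b, b))), 0))))  →  m(0, s(s(c)), m(s(c), m(s(pair(c, b)), b, s(m(pair(b, 0), s(pair(b, 0)), s(pair(b, b))))), s(pair(m(pair(c, s(0)), s(s(pair(b, b))), s(pair(b, b))), 0))))   [R3 at 1]
2. m(0, s(s(c)), m(s(c), m(s(pair(c, b)), b, s(m(pair(b, 0), s(pair(b, 0)), s(pair(b, b))))), s(pair(m(pair(c, s(0)), s(s(pair(b, b))), s(pair(b, b))), 0))))  →  m(0, s(s(c)), m(s(c), m(s(pair(c, b)), b, s(pair(b, 0))), s(pair(m(pair(c, s(0)), s(s(pair(b, b))), s(pair(b, b))), 0))))   [R3 at 3.2.3.1]
3. m(0, s(s(c)), m(s(c), m(s(pair(c, b)), b, s(pair(b, 0))), s(pair(m(pair(c, s(0)), s(s(pair(b, b))), s(pair(b, b))), 0))))  →  m(0, s(s(c)), m(s(c), b, s(pair(m(pair(c, s(0)), s(s(pair(b, b))), s(pair(b, b))), 0))))   [R5 at 3.2]
4. m(0, s(s(c)), m(s(c), b, s(pair(m(pair(c, s(0)), s(s(pair(b, b))), s(pair(b, b))), 0))))  →  m(0, s(s(c)), m(pair(c, s(0)), s(s(pair(b, b))), s(pair(b, b))))   [R5 at 3]
5. m(0, s(s(c)), m(pair(c, s(0)), s(s(pair(b, b))), s(pair(b, b))))  →  m(0, s(s(c)), s(pair(b, b)))   [R3 at 3]
6. m(0, s(s(c)), s(pair(b, b)))  →  s(c)   [R3 at ε]

s(c)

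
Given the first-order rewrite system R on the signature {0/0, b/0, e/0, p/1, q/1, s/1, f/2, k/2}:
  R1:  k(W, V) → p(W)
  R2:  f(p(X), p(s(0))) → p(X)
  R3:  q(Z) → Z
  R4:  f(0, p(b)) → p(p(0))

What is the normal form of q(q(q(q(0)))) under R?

1. q(q(q(q(0))))  →  q(q(q(0)))   [R3 at ε]
2. q(q(q(0)))  →  q(q(0))   [R3 at ε]
3. q(q(0))  →  q(0)   [R3 at ε]
4. q(0)  →  0   [R3 at ε]

0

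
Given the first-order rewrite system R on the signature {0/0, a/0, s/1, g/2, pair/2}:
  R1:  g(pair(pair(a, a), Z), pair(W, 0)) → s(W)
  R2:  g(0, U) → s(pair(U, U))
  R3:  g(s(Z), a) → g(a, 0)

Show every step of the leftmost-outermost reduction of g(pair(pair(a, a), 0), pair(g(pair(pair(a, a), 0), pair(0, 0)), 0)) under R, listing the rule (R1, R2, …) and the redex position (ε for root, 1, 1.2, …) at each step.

1. g(pair(pair(a, a), 0), pair(g(pair(pair(a, a), 0), pair(0, 0)), 0))  →  s(g(pair(pair(a, a), 0), pair(0, 0)))   [R1 at ε]
2. s(g(pair(pair(a, a), 0), pair(0, 0)))  →  s(s(0))   [R1 at 1]

s(s(0))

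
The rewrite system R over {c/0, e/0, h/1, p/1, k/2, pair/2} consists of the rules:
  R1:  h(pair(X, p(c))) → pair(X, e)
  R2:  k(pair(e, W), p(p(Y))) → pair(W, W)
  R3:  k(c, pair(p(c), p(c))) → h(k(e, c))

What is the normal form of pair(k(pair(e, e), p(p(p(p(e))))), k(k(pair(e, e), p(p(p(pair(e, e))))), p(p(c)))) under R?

pair(pair(e, e), pair(e, e))

1. pair(k(pair(e, e), p(p(p(p(e))))), k(k(pair(e, e), p(p(p(pair(e, e))))), p(p(c))))  →  pair(pair(e, e), k(k(pair(e, e), p(p(p(pair(e, e))))), p(p(c))))   [R2 at 1]
2. pair(pair(e, e), k(k(pair(e, e), p(p(p(pair(e, e))))), p(p(c))))  →  pair(pair(e, e), k(pair(e, e), p(p(c))))   [R2 at 2.1]
3. pair(pair(e, e), k(pair(e, e), p(p(c))))  →  pair(pair(e, e), pair(e, e))   [R2 at 2]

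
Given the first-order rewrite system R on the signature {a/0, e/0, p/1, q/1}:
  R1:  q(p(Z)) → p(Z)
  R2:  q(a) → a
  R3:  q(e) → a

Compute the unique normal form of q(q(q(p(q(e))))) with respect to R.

p(a)

1. q(q(q(p(q(e)))))  →  q(q(p(q(e))))   [R1 at 1.1]
2. q(q(p(q(e))))  →  q(p(q(e)))   [R1 at 1]
3. q(p(q(e)))  →  p(q(e))   [R1 at ε]
4. p(q(e))  →  p(a)   [R3 at 1]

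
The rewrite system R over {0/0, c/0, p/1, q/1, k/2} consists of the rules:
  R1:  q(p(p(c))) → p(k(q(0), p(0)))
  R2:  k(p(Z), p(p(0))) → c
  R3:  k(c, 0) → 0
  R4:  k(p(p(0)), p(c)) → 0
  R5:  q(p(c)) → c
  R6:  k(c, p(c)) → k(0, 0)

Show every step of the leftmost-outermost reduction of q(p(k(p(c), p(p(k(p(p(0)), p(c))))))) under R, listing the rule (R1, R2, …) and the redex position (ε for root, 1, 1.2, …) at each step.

1. q(p(k(p(c), p(p(k(p(p(0)), p(c)))))))  →  q(p(k(p(c), p(p(0)))))   [R4 at 1.1.2.1.1]
2. q(p(k(p(c), p(p(0)))))  →  q(p(c))   [R2 at 1.1]
3. q(p(c))  →  c   [R5 at ε]

c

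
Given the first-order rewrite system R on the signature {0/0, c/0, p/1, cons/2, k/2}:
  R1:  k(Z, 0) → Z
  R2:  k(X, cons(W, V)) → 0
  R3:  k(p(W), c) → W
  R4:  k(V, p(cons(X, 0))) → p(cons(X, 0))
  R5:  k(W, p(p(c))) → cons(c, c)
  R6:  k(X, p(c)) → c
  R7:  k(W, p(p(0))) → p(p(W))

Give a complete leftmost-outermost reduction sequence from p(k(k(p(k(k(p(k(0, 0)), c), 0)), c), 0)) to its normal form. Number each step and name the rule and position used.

p(0)

1. p(k(k(p(k(k(p(k(0, 0)), c), 0)), c), 0))  →  p(k(p(k(k(p(k(0, 0)), c), 0)), c))   [R1 at 1]
2. p(k(p(k(k(p(k(0, 0)), c), 0)), c))  →  p(k(k(p(k(0, 0)), c), 0))   [R3 at 1]
3. p(k(k(p(k(0, 0)), c), 0))  →  p(k(p(k(0, 0)), c))   [R1 at 1]
4. p(k(p(k(0, 0)), c))  →  p(k(0, 0))   [R3 at 1]
5. p(k(0, 0))  →  p(0)   [R1 at 1]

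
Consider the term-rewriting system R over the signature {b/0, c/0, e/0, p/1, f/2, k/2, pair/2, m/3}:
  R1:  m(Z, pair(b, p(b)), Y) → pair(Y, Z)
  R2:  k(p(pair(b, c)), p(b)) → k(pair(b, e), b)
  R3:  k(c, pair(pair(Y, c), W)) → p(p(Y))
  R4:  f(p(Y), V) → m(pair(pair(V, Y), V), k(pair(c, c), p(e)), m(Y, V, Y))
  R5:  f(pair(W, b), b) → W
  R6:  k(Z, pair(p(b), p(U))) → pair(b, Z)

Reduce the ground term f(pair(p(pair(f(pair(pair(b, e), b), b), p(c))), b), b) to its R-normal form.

1. f(pair(p(pair(f(pair(pair(b, e), b), b), p(c))), b), b)  →  p(pair(f(pair(pair(b, e), b), b), p(c)))   [R5 at ε]
2. p(pair(f(pair(pair(b, e), b), b), p(c)))  →  p(pair(pair(b, e), p(c)))   [R5 at 1.1]

p(pair(pair(b, e), p(c)))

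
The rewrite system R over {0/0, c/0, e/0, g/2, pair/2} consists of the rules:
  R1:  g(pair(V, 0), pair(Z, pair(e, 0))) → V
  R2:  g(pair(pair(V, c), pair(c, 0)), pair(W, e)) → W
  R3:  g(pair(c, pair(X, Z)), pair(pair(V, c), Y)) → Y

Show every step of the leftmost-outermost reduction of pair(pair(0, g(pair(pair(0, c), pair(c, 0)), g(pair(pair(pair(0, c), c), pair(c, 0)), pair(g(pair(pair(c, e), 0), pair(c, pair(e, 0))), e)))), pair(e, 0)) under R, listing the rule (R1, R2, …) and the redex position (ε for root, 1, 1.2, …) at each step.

1. pair(pair(0, g(pair(pair(0, c), pair(c, 0)), g(pair(pair(pair(0, c), c), pair(c, 0)), pair(g(pair(pair(c, e), 0), pair(c, pair(e, 0))), e)))), pair(e, 0))  →  pair(pair(0, g(pair(pair(0, c), pair(c, 0)), g(pair(pair(c, e), 0), pair(c, pair(e, 0))))), pair(e, 0))   [R2 at 1.2.2]
2. pair(pair(0, g(pair(pair(0, c), pair(c, 0)), g(pair(pair(c, e), 0), pair(c, pair(e, 0))))), pair(e, 0))  →  pair(pair(0, g(pair(pair(0, c), pair(c, 0)), pair(c, e))), pair(e, 0))   [R1 at 1.2.2]
3. pair(pair(0, g(pair(pair(0, c), pair(c, 0)), pair(c, e))), pair(e, 0))  →  pair(pair(0, c), pair(e, 0))   [R2 at 1.2]

pair(pair(0, c), pair(e, 0))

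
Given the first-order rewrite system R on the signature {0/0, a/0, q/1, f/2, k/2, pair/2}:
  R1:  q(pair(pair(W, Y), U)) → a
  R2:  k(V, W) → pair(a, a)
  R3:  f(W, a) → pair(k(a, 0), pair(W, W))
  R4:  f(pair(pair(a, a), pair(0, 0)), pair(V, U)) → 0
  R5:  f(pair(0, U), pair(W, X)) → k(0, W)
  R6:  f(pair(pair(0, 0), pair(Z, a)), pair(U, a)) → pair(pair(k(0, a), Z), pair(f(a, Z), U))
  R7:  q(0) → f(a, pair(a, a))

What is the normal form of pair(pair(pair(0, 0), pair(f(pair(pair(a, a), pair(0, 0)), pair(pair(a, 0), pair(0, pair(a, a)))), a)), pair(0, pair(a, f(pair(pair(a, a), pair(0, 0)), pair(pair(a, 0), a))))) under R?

1. pair(pair(pair(0, 0), pair(f(pair(pair(a, a), pair(0, 0)), pair(pair(a, 0), pair(0, pair(a, a)))), a)), pair(0, pair(a, f(pair(pair(a, a), pair(0, 0)), pair(pair(a, 0), a)))))  →  pair(pair(pair(0, 0), pair(0, a)), pair(0, pair(a, f(pair(pair(a, a), pair(0, 0)), pair(pair(a, 0), a)))))   [R4 at 1.2.1]
2. pair(pair(pair(0, 0), pair(0, a)), pair(0, pair(a, f(pair(pair(a, a), pair(0, 0)), pair(pair(a, 0), a)))))  →  pair(pair(pair(0, 0), pair(0, a)), pair(0, pair(a, 0)))   [R4 at 2.2.2]

pair(pair(pair(0, 0), pair(0, a)), pair(0, pair(a, 0)))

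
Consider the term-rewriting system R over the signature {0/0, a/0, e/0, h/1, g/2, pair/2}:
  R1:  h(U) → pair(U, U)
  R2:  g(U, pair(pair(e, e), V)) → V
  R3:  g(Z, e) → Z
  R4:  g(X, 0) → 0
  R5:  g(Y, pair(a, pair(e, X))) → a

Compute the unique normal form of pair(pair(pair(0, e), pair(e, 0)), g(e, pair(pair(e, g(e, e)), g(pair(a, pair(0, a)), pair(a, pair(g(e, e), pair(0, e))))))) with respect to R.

pair(pair(pair(0, e), pair(e, 0)), a)

1. pair(pair(pair(0, e), pair(e, 0)), g(e, pair(pair(e, g(e, e)), g(pair(a, pair(0, a)), pair(a, pair(g(e, e), pair(0, e)))))))  →  pair(pair(pair(0, e), pair(e, 0)), g(e, pair(pair(e, e), g(pair(a, pair(0, a)), pair(a, pair(g(e, e), pair(0, e)))))))   [R3 at 2.2.1.2]
2. pair(pair(pair(0, e), pair(e, 0)), g(e, pair(pair(e, e), g(pair(a, pair(0, a)), pair(a, pair(g(e, e), pair(0, e)))))))  →  pair(pair(pair(0, e), pair(e, 0)), g(pair(a, pair(0, a)), pair(a, pair(g(e, e), pair(0, e)))))   [R2 at 2]
3. pair(pair(pair(0, e), pair(e, 0)), g(pair(a, pair(0, a)), pair(a, pair(g(e, e), pair(0, e)))))  →  pair(pair(pair(0, e), pair(e, 0)), g(pair(a, pair(0, a)), pair(a, pair(e, pair(0, e)))))   [R3 at 2.2.2.1]
4. pair(pair(pair(0, e), pair(e, 0)), g(pair(a, pair(0, a)), pair(a, pair(e, pair(0, e)))))  →  pair(pair(pair(0, e), pair(e, 0)), a)   [R5 at 2]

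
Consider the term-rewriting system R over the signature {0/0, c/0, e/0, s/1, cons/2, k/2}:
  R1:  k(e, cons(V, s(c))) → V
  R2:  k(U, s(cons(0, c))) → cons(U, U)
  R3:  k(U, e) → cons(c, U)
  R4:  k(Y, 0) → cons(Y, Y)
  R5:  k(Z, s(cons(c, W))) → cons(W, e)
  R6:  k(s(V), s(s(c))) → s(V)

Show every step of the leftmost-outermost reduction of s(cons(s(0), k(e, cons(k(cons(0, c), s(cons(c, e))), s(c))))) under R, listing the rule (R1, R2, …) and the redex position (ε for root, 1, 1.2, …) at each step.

1. s(cons(s(0), k(e, cons(k(cons(0, c), s(cons(c, e))), s(c)))))  →  s(cons(s(0), k(cons(0, c), s(cons(c, e)))))   [R1 at 1.2]
2. s(cons(s(0), k(cons(0, c), s(cons(c, e)))))  →  s(cons(s(0), cons(e, e)))   [R5 at 1.2]

s(cons(s(0), cons(e, e)))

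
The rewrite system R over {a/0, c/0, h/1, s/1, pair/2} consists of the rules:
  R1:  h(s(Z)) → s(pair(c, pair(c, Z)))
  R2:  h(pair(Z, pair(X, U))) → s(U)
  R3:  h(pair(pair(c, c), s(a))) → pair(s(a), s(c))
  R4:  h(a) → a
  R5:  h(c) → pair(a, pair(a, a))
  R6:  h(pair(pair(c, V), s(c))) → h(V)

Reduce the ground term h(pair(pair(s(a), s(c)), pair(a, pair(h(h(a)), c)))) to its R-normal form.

s(pair(a, c))

1. h(pair(pair(s(a), s(c)), pair(a, pair(h(h(a)), c))))  →  s(pair(h(h(a)), c))   [R2 at ε]
2. s(pair(h(h(a)), c))  →  s(pair(h(a), c))   [R4 at 1.1.1]
3. s(pair(h(a), c))  →  s(pair(a, c))   [R4 at 1.1]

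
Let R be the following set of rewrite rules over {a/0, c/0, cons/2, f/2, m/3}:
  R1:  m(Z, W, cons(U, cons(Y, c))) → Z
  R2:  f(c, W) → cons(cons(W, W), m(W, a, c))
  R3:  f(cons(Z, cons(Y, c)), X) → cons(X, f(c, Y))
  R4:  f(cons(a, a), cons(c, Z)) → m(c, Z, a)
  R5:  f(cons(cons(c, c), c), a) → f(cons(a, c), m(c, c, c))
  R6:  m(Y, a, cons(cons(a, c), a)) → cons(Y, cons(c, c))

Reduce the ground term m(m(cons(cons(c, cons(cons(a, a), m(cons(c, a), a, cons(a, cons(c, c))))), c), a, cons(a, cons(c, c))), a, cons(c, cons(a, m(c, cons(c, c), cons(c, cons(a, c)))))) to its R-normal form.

cons(cons(c, cons(cons(a, a), cons(c, a))), c)

1. m(m(cons(cons(c, cons(cons(a, a), m(cons(c, a), a, cons(a, cons(c, c))))), c), a, cons(a, cons(c, c))), a, cons(c, cons(a, m(c, cons(c, c), cons(c, cons(a, c))))))  →  m(cons(cons(c, cons(cons(a, a), m(cons(c, a), a, cons(a, cons(c, c))))), c), a, cons(c, cons(a, m(c, cons(c, c), cons(c, cons(a, c))))))   [R1 at 1]
2. m(cons(cons(c, cons(cons(a, a), m(cons(c, a), a, cons(a, cons(c, c))))), c), a, cons(c, cons(a, m(c, cons(c, c), cons(c, cons(a, c))))))  →  m(cons(cons(c, cons(cons(a, a), cons(c, a))), c), a, cons(c, cons(a, m(c, cons(c, c), cons(c, cons(a, c))))))   [R1 at 1.1.2.2]
3. m(cons(cons(c, cons(cons(a, a), cons(c, a))), c), a, cons(c, cons(a, m(c, cons(c, c), cons(c, cons(a, c))))))  →  m(cons(cons(c, cons(cons(a, a), cons(c, a))), c), a, cons(c, cons(a, c)))   [R1 at 3.2.2]
4. m(cons(cons(c, cons(cons(a, a), cons(c, a))), c), a, cons(c, cons(a, c)))  →  cons(cons(c, cons(cons(a, a), cons(c, a))), c)   [R1 at ε]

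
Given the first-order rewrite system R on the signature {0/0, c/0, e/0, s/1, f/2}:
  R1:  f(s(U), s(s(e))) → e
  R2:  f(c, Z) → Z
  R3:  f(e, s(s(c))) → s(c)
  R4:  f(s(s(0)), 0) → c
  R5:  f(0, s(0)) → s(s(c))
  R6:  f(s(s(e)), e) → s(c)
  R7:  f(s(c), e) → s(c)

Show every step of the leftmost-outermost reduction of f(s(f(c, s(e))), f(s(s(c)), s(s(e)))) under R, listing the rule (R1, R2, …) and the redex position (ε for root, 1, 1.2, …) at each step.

s(c)

1. f(s(f(c, s(e))), f(s(s(c)), s(s(e))))  →  f(s(s(e)), f(s(s(c)), s(s(e))))   [R2 at 1.1]
2. f(s(s(e)), f(s(s(c)), s(s(e))))  →  f(s(s(e)), e)   [R1 at 2]
3. f(s(s(e)), e)  →  s(c)   [R6 at ε]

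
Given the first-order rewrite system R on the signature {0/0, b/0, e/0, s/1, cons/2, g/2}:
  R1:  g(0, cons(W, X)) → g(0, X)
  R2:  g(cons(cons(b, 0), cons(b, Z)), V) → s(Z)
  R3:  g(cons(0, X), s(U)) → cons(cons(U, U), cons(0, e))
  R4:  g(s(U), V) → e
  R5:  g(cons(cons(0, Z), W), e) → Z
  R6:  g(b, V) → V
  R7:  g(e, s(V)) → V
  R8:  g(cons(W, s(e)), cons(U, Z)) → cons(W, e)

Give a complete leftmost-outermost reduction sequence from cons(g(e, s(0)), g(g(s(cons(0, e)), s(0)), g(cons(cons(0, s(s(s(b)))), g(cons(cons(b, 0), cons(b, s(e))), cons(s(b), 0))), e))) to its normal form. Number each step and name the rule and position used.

cons(0, s(s(b)))

1. cons(g(e, s(0)), g(g(s(cons(0, e)), s(0)), g(cons(cons(0, s(s(s(b)))), g(cons(cons(b, 0), cons(b, s(e))), cons(s(b), 0))), e)))  →  cons(0, g(g(s(cons(0, e)), s(0)), g(cons(cons(0, s(s(s(b)))), g(cons(cons(b, 0), cons(b, s(e))), cons(s(b), 0))), e)))   [R7 at 1]
2. cons(0, g(g(s(cons(0, e)), s(0)), g(cons(cons(0, s(s(s(b)))), g(cons(cons(b, 0), cons(b, s(e))), cons(s(b), 0))), e)))  →  cons(0, g(e, g(cons(cons(0, s(s(s(b)))), g(cons(cons(b, 0), cons(b, s(e))), cons(s(b), 0))), e)))   [R4 at 2.1]
3. cons(0, g(e, g(cons(cons(0, s(s(s(b)))), g(cons(cons(b, 0), cons(b, s(e))), cons(s(b), 0))), e)))  →  cons(0, g(e, s(s(s(b)))))   [R5 at 2.2]
4. cons(0, g(e, s(s(s(b)))))  →  cons(0, s(s(b)))   [R7 at 2]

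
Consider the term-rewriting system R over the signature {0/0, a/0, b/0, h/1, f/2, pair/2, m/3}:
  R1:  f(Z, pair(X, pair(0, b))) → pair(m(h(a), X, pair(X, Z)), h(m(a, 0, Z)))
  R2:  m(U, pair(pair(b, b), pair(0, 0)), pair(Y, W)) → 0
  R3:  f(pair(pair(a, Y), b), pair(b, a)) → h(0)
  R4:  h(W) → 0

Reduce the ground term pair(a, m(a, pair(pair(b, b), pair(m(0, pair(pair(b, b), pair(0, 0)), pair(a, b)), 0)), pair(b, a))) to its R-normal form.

pair(a, 0)

1. pair(a, m(a, pair(pair(b, b), pair(m(0, pair(pair(b, b), pair(0, 0)), pair(a, b)), 0)), pair(b, a)))  →  pair(a, m(a, pair(pair(b, b), pair(0, 0)), pair(b, a)))   [R2 at 2.2.2.1]
2. pair(a, m(a, pair(pair(b, b), pair(0, 0)), pair(b, a)))  →  pair(a, 0)   [R2 at 2]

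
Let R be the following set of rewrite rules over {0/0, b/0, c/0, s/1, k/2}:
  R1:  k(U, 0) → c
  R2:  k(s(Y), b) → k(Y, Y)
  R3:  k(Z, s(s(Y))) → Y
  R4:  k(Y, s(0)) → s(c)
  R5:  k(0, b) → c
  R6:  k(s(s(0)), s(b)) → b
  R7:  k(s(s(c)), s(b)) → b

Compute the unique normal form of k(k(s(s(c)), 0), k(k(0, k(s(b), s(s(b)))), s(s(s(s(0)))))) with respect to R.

1. k(k(s(s(c)), 0), k(k(0, k(s(b), s(s(b)))), s(s(s(s(0))))))  →  k(c, k(k(0, k(s(b), s(s(b)))), s(s(s(s(0))))))   [R1 at 1]
2. k(c, k(k(0, k(s(b), s(s(b)))), s(s(s(s(0))))))  →  k(c, s(s(0)))   [R3 at 2]
3. k(c, s(s(0)))  →  0   [R3 at ε]

0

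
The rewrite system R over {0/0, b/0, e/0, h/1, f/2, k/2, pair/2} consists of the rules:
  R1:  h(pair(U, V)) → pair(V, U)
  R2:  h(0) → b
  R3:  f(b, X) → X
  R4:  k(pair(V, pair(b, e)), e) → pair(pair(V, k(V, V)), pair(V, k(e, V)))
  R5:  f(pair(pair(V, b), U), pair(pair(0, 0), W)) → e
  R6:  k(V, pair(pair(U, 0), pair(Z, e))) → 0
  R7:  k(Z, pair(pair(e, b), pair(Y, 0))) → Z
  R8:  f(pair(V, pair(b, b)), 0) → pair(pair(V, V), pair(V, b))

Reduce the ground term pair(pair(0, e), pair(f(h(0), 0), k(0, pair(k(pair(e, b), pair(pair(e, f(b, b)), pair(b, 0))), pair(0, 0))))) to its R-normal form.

1. pair(pair(0, e), pair(f(h(0), 0), k(0, pair(k(pair(e, b), pair(pair(e, f(b, b)), pair(b, 0))), pair(0, 0)))))  →  pair(pair(0, e), pair(f(b, 0), k(0, pair(k(pair(e, b), pair(pair(e, f(b, b)), pair(b, 0))), pair(0, 0)))))   [R2 at 2.1.1]
2. pair(pair(0, e), pair(f(b, 0), k(0, pair(k(pair(e, b), pair(pair(e, f(b, b)), pair(b, 0))), pair(0, 0)))))  →  pair(pair(0, e), pair(0, k(0, pair(k(pair(e, b), pair(pair(e, f(b, b)), pair(b, 0))), pair(0, 0)))))   [R3 at 2.1]
3. pair(pair(0, e), pair(0, k(0, pair(k(pair(e, b), pair(pair(e, f(b, b)), pair(b, 0))), pair(0, 0)))))  →  pair(pair(0, e), pair(0, k(0, pair(k(pair(e, b), pair(pair(e, b), pair(b, 0))), pair(0, 0)))))   [R3 at 2.2.2.1.2.1.2]
4. pair(pair(0, e), pair(0, k(0, pair(k(pair(e, b), pair(pair(e, b), pair(b, 0))), pair(0, 0)))))  →  pair(pair(0, e), pair(0, k(0, pair(pair(e, b), pair(0, 0)))))   [R7 at 2.2.2.1]
5. pair(pair(0, e), pair(0, k(0, pair(pair(e, b), pair(0, 0)))))  →  pair(pair(0, e), pair(0, 0))   [R7 at 2.2]

pair(pair(0, e), pair(0, 0))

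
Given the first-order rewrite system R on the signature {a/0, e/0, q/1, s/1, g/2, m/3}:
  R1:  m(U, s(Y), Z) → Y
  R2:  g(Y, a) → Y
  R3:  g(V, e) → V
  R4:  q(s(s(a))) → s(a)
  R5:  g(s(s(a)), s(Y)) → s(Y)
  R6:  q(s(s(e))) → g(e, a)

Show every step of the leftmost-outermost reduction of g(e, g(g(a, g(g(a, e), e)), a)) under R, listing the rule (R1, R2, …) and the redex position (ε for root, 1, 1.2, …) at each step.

e

1. g(e, g(g(a, g(g(a, e), e)), a))  →  g(e, g(a, g(g(a, e), e)))   [R2 at 2]
2. g(e, g(a, g(g(a, e), e)))  →  g(e, g(a, g(a, e)))   [R3 at 2.2]
3. g(e, g(a, g(a, e)))  →  g(e, g(a, a))   [R3 at 2.2]
4. g(e, g(a, a))  →  g(e, a)   [R2 at 2]
5. g(e, a)  →  e   [R2 at ε]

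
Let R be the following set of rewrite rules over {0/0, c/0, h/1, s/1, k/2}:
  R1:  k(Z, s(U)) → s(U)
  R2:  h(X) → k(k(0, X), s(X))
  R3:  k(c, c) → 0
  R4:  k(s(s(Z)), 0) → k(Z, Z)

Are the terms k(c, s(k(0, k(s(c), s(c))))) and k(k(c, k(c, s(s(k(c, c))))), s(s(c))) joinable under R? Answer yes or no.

yes — NF(t₁) = s(s(c)), NF(t₂) = s(s(c))

Reduce t₁ = k(c, s(k(0, k(s(c), s(c))))):
1. k(c, s(k(0, k(s(c), s(c)))))  →  s(k(0, k(s(c), s(c))))   [R1 at ε]
2. s(k(0, k(s(c), s(c))))  →  s(k(0, s(c)))   [R1 at 1.2]
3. s(k(0, s(c)))  →  s(s(c))   [R1 at 1]

Reduce t₂ = k(k(c, k(c, s(s(k(c, c))))), s(s(c))):
1. k(k(c, k(c, s(s(k(c, c))))), s(s(c)))  →  s(s(c))   [R1 at ε]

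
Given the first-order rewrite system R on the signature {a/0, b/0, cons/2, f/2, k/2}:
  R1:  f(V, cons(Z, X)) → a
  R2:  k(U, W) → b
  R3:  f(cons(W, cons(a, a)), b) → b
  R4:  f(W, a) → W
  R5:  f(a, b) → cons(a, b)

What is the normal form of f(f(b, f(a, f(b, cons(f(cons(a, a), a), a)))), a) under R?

b

1. f(f(b, f(a, f(b, cons(f(cons(a, a), a), a)))), a)  →  f(b, f(a, f(b, cons(f(cons(a, a), a), a))))   [R4 at ε]
2. f(b, f(a, f(b, cons(f(cons(a, a), a), a))))  →  f(b, f(a, a))   [R1 at 2.2]
3. f(b, f(a, a))  →  f(b, a)   [R4 at 2]
4. f(b, a)  →  b   [R4 at ε]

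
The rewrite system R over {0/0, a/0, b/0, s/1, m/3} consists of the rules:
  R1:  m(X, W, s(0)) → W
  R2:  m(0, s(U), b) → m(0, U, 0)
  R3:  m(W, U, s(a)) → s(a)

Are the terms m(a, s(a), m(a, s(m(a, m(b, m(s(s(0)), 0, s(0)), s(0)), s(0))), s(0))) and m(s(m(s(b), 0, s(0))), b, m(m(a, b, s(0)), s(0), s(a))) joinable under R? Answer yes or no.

Reduce t₁ = m(a, s(a), m(a, s(m(a, m(b, m(s(s(0)), 0, s(0)), s(0)), s(0))), s(0))):
1. m(a, s(a), m(a, s(m(a, m(b, m(s(s(0)), 0, s(0)), s(0)), s(0))), s(0)))  →  m(a, s(a), s(m(a, m(b, m(s(s(0)), 0, s(0)), s(0)), s(0))))   [R1 at 3]
2. m(a, s(a), s(m(a, m(b, m(s(s(0)), 0, s(0)), s(0)), s(0))))  →  m(a, s(a), s(m(b, m(s(s(0)), 0, s(0)), s(0))))   [R1 at 3.1]
3. m(a, s(a), s(m(b, m(s(s(0)), 0, s(0)), s(0))))  →  m(a, s(a), s(m(s(s(0)), 0, s(0))))   [R1 at 3.1]
4. m(a, s(a), s(m(s(s(0)), 0, s(0))))  →  m(a, s(a), s(0))   [R1 at 3.1]
5. m(a, s(a), s(0))  →  s(a)   [R1 at ε]

Reduce t₂ = m(s(m(s(b), 0, s(0))), b, m(m(a, b, s(0)), s(0), s(a))):
1. m(s(m(s(b), 0, s(0))), b, m(m(a, b, s(0)), s(0), s(a)))  →  m(s(0), b, m(m(a, b, s(0)), s(0), s(a)))   [R1 at 1.1]
2. m(s(0), b, m(m(a, b, s(0)), s(0), s(a)))  →  m(s(0), b, s(a))   [R3 at 3]
3. m(s(0), b, s(a))  →  s(a)   [R3 at ε]

yes — NF(t₁) = s(a), NF(t₂) = s(a)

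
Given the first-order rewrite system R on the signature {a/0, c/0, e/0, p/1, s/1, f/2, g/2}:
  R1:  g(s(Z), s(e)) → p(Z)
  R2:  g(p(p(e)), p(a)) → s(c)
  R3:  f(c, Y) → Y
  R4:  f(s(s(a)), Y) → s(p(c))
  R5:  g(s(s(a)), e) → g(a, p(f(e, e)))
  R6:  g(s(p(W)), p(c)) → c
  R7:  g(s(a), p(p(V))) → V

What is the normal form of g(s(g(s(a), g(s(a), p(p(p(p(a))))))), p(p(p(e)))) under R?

p(e)

1. g(s(g(s(a), g(s(a), p(p(p(p(a))))))), p(p(p(e))))  →  g(s(g(s(a), p(p(a)))), p(p(p(e))))   [R7 at 1.1.2]
2. g(s(g(s(a), p(p(a)))), p(p(p(e))))  →  g(s(a), p(p(p(e))))   [R7 at 1.1]
3. g(s(a), p(p(p(e))))  →  p(e)   [R7 at ε]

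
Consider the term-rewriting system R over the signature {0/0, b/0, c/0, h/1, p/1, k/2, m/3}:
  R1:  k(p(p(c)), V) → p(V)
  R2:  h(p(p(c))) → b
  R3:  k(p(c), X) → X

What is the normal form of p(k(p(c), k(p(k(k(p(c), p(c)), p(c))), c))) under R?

p(p(c))

1. p(k(p(c), k(p(k(k(p(c), p(c)), p(c))), c)))  →  p(k(p(k(k(p(c), p(c)), p(c))), c))   [R3 at 1]
2. p(k(p(k(k(p(c), p(c)), p(c))), c))  →  p(k(p(k(p(c), p(c))), c))   [R3 at 1.1.1.1]
3. p(k(p(k(p(c), p(c))), c))  →  p(k(p(p(c)), c))   [R3 at 1.1.1]
4. p(k(p(p(c)), c))  →  p(p(c))   [R1 at 1]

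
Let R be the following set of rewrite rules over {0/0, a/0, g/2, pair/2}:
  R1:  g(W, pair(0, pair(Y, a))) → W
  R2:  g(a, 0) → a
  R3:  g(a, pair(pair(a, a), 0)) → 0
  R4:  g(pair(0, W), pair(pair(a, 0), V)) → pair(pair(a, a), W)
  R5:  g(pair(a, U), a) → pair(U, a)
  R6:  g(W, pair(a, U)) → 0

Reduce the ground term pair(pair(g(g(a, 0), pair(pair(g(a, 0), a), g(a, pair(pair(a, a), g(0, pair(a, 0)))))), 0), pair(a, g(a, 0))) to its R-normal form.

1. pair(pair(g(g(a, 0), pair(pair(g(a, 0), a), g(a, pair(pair(a, a), g(0, pair(a, 0)))))), 0), pair(a, g(a, 0)))  →  pair(pair(g(a, pair(pair(g(a, 0), a), g(a, pair(pair(a, a), g(0, pair(a, 0)))))), 0), pair(a, g(a, 0)))   [R2 at 1.1.1]
2. pair(pair(g(a, pair(pair(g(a, 0), a), g(a, pair(pair(a, a), g(0, pair(a, 0)))))), 0), pair(a, g(a, 0)))  →  pair(pair(g(a, pair(pair(a, a), g(a, pair(pair(a, a), g(0, pair(a, 0)))))), 0), pair(a, g(a, 0)))   [R2 at 1.1.2.1.1]
3. pair(pair(g(a, pair(pair(a, a), g(a, pair(pair(a, a), g(0, pair(a, 0)))))), 0), pair(a, g(a, 0)))  →  pair(pair(g(a, pair(pair(a, a), g(a, pair(pair(a, a), 0)))), 0), pair(a, g(a, 0)))   [R6 at 1.1.2.2.2.2]
4. pair(pair(g(a, pair(pair(a, a), g(a, pair(pair(a, a), 0)))), 0), pair(a, g(a, 0)))  →  pair(pair(g(a, pair(pair(a, a), 0)), 0), pair(a, g(a, 0)))   [R3 at 1.1.2.2]
5. pair(pair(g(a, pair(pair(a, a), 0)), 0), pair(a, g(a, 0)))  →  pair(pair(0, 0), pair(a, g(a, 0)))   [R3 at 1.1]
6. pair(pair(0, 0), pair(a, g(a, 0)))  →  pair(pair(0, 0), pair(a, a))   [R2 at 2.2]

pair(pair(0, 0), pair(a, a))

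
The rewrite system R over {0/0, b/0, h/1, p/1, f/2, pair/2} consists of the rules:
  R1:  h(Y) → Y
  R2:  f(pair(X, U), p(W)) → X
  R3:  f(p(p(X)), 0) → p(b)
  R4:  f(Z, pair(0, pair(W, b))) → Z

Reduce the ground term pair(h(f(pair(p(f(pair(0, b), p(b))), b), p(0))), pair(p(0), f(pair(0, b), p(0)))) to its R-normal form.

1. pair(h(f(pair(p(f(pair(0, b), p(b))), b), p(0))), pair(p(0), f(pair(0, b), p(0))))  →  pair(f(pair(p(f(pair(0, b), p(b))), b), p(0)), pair(p(0), f(pair(0, b), p(0))))   [R1 at 1]
2. pair(f(pair(p(f(pair(0, b), p(b))), b), p(0)), pair(p(0), f(pair(0, b), p(0))))  →  pair(p(f(pair(0, b), p(b))), pair(p(0), f(pair(0, b), p(0))))   [R2 at 1]
3. pair(p(f(pair(0, b), p(b))), pair(p(0), f(pair(0, b), p(0))))  →  pair(p(0), pair(p(0), f(pair(0, b), p(0))))   [R2 at 1.1]
4. pair(p(0), pair(p(0), f(pair(0, b), p(0))))  →  pair(p(0), pair(p(0), 0))   [R2 at 2.2]

pair(p(0), pair(p(0), 0))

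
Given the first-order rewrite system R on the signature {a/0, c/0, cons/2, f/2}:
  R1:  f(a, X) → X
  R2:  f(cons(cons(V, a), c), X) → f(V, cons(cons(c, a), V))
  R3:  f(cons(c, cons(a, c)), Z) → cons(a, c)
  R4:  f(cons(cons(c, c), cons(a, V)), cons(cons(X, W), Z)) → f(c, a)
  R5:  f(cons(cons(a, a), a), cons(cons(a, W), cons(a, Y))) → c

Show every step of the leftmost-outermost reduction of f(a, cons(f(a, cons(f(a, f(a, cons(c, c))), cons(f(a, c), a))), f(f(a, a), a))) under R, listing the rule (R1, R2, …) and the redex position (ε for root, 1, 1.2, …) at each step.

cons(cons(cons(c, c), cons(c, a)), a)

1. f(a, cons(f(a, cons(f(a, f(a, cons(c, c))), cons(f(a, c), a))), f(f(a, a), a)))  →  cons(f(a, cons(f(a, f(a, cons(c, c))), cons(f(a, c), a))), f(f(a, a), a))   [R1 at ε]
2. cons(f(a, cons(f(a, f(a, cons(c, c))), cons(f(a, c), a))), f(f(a, a), a))  →  cons(cons(f(a, f(a, cons(c, c))), cons(f(a, c), a)), f(f(a, a), a))   [R1 at 1]
3. cons(cons(f(a, f(a, cons(c, c))), cons(f(a, c), a)), f(f(a, a), a))  →  cons(cons(f(a, cons(c, c)), cons(f(a, c), a)), f(f(a, a), a))   [R1 at 1.1]
4. cons(cons(f(a, cons(c, c)), cons(f(a, c), a)), f(f(a, a), a))  →  cons(cons(cons(c, c), cons(f(a, c), a)), f(f(a, a), a))   [R1 at 1.1]
5. cons(cons(cons(c, c), cons(f(a, c), a)), f(f(a, a), a))  →  cons(cons(cons(c, c), cons(c, a)), f(f(a, a), a))   [R1 at 1.2.1]
6. cons(cons(cons(c, c), cons(c, a)), f(f(a, a), a))  →  cons(cons(cons(c, c), cons(c, a)), f(a, a))   [R1 at 2.1]
7. cons(cons(cons(c, c), cons(c, a)), f(a, a))  →  cons(cons(cons(c, c), cons(c, a)), a)   [R1 at 2]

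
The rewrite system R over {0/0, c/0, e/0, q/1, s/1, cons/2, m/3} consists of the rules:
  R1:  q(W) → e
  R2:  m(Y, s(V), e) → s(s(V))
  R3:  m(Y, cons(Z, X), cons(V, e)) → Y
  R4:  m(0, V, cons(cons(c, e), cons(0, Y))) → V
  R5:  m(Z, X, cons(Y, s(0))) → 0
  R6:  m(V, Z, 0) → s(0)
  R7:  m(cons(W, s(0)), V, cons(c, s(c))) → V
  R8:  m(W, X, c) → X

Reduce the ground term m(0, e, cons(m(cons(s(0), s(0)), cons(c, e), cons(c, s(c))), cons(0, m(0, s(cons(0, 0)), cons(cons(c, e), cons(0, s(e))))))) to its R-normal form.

e

1. m(0, e, cons(m(cons(s(0), s(0)), cons(c, e), cons(c, s(c))), cons(0, m(0, s(cons(0, 0)), cons(cons(c, e), cons(0, s(e)))))))  →  m(0, e, cons(cons(c, e), cons(0, m(0, s(cons(0, 0)), cons(cons(c, e), cons(0, s(e)))))))   [R7 at 3.1]
2. m(0, e, cons(cons(c, e), cons(0, m(0, s(cons(0, 0)), cons(cons(c, e), cons(0, s(e)))))))  →  e   [R4 at ε]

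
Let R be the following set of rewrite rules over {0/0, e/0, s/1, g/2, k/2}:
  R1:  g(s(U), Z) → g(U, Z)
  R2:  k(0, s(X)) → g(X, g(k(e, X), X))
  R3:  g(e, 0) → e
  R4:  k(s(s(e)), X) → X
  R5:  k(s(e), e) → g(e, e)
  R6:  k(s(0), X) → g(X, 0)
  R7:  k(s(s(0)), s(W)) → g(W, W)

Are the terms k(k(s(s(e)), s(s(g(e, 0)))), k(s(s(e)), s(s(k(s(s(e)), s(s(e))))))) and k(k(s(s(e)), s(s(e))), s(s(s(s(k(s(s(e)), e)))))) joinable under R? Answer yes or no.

yes — NF(t₁) = s(s(s(s(e)))), NF(t₂) = s(s(s(s(e))))

Reduce t₁ = k(k(s(s(e)), s(s(g(e, 0)))), k(s(s(e)), s(s(k(s(s(e)), s(s(e))))))):
1. k(k(s(s(e)), s(s(g(e, 0)))), k(s(s(e)), s(s(k(s(s(e)), s(s(e)))))))  →  k(s(s(g(e, 0))), k(s(s(e)), s(s(k(s(s(e)), s(s(e)))))))   [R4 at 1]
2. k(s(s(g(e, 0))), k(s(s(e)), s(s(k(s(s(e)), s(s(e)))))))  →  k(s(s(e)), k(s(s(e)), s(s(k(s(s(e)), s(s(e)))))))   [R3 at 1.1.1]
3. k(s(s(e)), k(s(s(e)), s(s(k(s(s(e)), s(s(e)))))))  →  k(s(s(e)), s(s(k(s(s(e)), s(s(e))))))   [R4 at ε]
4. k(s(s(e)), s(s(k(s(s(e)), s(s(e))))))  →  s(s(k(s(s(e)), s(s(e)))))   [R4 at ε]
5. s(s(k(s(s(e)), s(s(e)))))  →  s(s(s(s(e))))   [R4 at 1.1]

Reduce t₂ = k(k(s(s(e)), s(s(e))), s(s(s(s(k(s(s(e)), e)))))):
1. k(k(s(s(e)), s(s(e))), s(s(s(s(k(s(s(e)), e))))))  →  k(s(s(e)), s(s(s(s(k(s(s(e)), e))))))   [R4 at 1]
2. k(s(s(e)), s(s(s(s(k(s(s(e)), e))))))  →  s(s(s(s(k(s(s(e)), e)))))   [R4 at ε]
3. s(s(s(s(k(s(s(e)), e)))))  →  s(s(s(s(e))))   [R4 at 1.1.1.1]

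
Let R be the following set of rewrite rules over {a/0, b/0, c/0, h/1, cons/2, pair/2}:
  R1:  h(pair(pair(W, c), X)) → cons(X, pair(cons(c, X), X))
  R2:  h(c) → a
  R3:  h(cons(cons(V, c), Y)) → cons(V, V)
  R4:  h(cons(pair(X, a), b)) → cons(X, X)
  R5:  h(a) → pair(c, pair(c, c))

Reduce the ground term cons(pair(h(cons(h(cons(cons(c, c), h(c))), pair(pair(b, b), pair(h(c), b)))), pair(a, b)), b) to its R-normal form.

1. cons(pair(h(cons(h(cons(cons(c, c), h(c))), pair(pair(b, b), pair(h(c), b)))), pair(a, b)), b)  →  cons(pair(h(cons(cons(c, c), pair(pair(b, b), pair(h(c), b)))), pair(a, b)), b)   [R3 at 1.1.1.1]
2. cons(pair(h(cons(cons(c, c), pair(pair(b, b), pair(h(c), b)))), pair(a, b)), b)  →  cons(pair(cons(c, c), pair(a, b)), b)   [R3 at 1.1]

cons(pair(cons(c, c), pair(a, b)), b)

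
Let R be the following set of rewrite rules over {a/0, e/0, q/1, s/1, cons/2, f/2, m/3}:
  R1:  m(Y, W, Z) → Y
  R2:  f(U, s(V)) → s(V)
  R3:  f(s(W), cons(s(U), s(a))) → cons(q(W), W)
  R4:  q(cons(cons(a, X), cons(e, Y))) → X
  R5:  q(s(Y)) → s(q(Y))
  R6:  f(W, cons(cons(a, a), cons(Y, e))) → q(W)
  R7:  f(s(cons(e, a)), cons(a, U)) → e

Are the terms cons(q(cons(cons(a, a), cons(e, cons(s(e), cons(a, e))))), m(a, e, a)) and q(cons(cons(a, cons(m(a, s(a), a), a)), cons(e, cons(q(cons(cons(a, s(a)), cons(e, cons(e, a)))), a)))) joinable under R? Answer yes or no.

yes — NF(t₁) = cons(a, a), NF(t₂) = cons(a, a)

Reduce t₁ = cons(q(cons(cons(a, a), cons(e, cons(s(e), cons(a, e))))), m(a, e, a)):
1. cons(q(cons(cons(a, a), cons(e, cons(s(e), cons(a, e))))), m(a, e, a))  →  cons(a, m(a, e, a))   [R4 at 1]
2. cons(a, m(a, e, a))  →  cons(a, a)   [R1 at 2]

Reduce t₂ = q(cons(cons(a, cons(m(a, s(a), a), a)), cons(e, cons(q(cons(cons(a, s(a)), cons(e, cons(e, a)))), a)))):
1. q(cons(cons(a, cons(m(a, s(a), a), a)), cons(e, cons(q(cons(cons(a, s(a)), cons(e, cons(e, a)))), a))))  →  cons(m(a, s(a), a), a)   [R4 at ε]
2. cons(m(a, s(a), a), a)  →  cons(a, a)   [R1 at 1]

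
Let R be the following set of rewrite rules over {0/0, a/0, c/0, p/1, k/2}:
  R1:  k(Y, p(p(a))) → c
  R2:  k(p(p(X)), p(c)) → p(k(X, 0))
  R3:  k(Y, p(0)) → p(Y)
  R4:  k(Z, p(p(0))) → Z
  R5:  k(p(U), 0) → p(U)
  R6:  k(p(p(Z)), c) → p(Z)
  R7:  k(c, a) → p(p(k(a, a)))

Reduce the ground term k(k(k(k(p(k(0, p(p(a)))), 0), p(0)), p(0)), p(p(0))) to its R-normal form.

p(p(p(c)))

1. k(k(k(k(p(k(0, p(p(a)))), 0), p(0)), p(0)), p(p(0)))  →  k(k(k(p(k(0, p(p(a)))), 0), p(0)), p(0))   [R4 at ε]
2. k(k(k(p(k(0, p(p(a)))), 0), p(0)), p(0))  →  p(k(k(p(k(0, p(p(a)))), 0), p(0)))   [R3 at ε]
3. p(k(k(p(k(0, p(p(a)))), 0), p(0)))  →  p(p(k(p(k(0, p(p(a)))), 0)))   [R3 at 1]
4. p(p(k(p(k(0, p(p(a)))), 0)))  →  p(p(p(k(0, p(p(a))))))   [R5 at 1.1]
5. p(p(p(k(0, p(p(a))))))  →  p(p(p(c)))   [R1 at 1.1.1]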